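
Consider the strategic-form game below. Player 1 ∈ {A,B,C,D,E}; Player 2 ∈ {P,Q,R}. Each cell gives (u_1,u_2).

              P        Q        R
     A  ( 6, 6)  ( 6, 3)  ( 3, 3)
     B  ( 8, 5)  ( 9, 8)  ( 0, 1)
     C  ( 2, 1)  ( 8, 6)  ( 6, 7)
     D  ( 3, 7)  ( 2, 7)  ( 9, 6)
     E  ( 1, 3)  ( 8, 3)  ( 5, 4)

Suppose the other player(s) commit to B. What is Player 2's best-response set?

u_2(P vs B) = 5
u_2(Q vs B) = 8
u_2(R vs B) = 1
max payoff 8 at {Q}

argmax u_2 = {Q}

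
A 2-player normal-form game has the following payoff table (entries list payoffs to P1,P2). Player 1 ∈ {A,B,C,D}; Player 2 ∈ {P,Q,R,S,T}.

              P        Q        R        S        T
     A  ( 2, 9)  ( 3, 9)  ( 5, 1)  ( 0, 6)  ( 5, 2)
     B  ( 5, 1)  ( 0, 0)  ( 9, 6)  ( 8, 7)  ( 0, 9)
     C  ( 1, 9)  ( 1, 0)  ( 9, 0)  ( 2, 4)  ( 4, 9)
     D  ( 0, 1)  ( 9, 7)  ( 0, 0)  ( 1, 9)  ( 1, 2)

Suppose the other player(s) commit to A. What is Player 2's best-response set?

u_2(P vs A) = 9
u_2(Q vs A) = 9
u_2(R vs A) = 1
u_2(S vs A) = 6
u_2(T vs A) = 2
max payoff 9 at {P,Q}

argmax u_2 = {P,Q}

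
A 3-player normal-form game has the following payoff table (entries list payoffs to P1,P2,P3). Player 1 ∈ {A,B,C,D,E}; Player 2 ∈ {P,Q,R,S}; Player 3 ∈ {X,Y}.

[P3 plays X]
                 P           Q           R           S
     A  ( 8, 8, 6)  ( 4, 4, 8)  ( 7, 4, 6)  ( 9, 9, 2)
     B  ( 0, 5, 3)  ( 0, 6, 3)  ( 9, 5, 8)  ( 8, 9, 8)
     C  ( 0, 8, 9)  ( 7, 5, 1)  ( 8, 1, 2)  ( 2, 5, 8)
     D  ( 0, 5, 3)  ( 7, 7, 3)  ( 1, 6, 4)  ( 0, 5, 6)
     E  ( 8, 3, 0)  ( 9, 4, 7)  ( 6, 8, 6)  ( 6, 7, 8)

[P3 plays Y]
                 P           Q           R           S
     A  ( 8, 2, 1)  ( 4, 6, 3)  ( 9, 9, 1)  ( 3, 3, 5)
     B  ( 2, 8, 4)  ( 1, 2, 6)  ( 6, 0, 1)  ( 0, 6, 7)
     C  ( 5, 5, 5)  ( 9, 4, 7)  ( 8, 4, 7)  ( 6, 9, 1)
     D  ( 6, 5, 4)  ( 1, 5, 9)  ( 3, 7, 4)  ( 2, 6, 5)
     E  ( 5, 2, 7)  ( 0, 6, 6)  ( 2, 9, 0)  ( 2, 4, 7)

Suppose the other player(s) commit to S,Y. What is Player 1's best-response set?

u_1(A vs S,Y) = 3
u_1(B vs S,Y) = 0
u_1(C vs S,Y) = 6
u_1(D vs S,Y) = 2
u_1(E vs S,Y) = 2
max payoff 6 at {C}

BR_1 = {C}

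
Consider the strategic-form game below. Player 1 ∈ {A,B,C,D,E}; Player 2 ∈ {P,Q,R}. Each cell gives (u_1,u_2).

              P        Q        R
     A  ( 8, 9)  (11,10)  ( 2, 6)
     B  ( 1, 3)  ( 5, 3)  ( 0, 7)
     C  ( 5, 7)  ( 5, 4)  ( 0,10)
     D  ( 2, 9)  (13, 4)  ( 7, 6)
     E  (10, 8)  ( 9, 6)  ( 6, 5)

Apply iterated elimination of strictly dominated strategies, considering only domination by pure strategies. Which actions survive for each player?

P1 drop B (A beats it: P:8>1 Q:11>5 R:2>0)
P1 drop C (A beats it: P:8>5 Q:11>5 R:2>0)
P2 drop R (P beats it: A:9>6 D:9>6 E:8>5)
P1→{A,D,E} P2→{P,Q}

Survivors P1:{A,D,E} P2:{P,Q}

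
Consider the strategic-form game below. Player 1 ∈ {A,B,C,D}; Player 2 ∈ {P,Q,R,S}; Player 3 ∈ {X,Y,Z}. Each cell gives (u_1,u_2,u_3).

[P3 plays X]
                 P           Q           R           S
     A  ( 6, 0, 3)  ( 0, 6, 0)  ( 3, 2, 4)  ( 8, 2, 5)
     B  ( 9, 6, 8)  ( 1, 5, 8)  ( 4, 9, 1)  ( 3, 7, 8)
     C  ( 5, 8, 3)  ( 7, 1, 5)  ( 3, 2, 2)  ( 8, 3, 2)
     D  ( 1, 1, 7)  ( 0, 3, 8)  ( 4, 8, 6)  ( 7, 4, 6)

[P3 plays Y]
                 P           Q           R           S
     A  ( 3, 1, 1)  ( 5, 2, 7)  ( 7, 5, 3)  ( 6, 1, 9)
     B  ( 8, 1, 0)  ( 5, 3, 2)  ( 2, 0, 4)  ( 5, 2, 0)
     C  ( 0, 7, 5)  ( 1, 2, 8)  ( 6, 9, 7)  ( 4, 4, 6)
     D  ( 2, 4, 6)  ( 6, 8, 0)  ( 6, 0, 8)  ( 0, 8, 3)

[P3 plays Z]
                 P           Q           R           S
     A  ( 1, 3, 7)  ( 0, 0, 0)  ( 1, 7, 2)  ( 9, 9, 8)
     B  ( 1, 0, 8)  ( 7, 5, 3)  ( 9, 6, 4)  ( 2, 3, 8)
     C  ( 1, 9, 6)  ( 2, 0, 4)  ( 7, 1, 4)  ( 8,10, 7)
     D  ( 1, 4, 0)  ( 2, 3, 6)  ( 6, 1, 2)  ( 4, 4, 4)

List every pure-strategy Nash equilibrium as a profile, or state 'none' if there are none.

PSNE = {(B,R,Z)}

(A,P,X): not NE [P1→B gives 9>6; P2→Q gives 6>0; P3→Z gives 7>3]
(A,P,Y): not NE [P1→B gives 8>3; P2→R gives 5>1; P3→Z gives 7>1]
(A,P,Z): not NE [P2→S gives 9>3]
(A,Q,X): not NE [P1→C gives 7>0; P3→Y gives 7>0]
(A,Q,Y): not NE [P1→D gives 6>5; P2→R gives 5>2]
(A,Q,Z): not NE [P1→B gives 7>0; P2→S gives 9>0; P3→Y gives 7>0]
(A,R,X): not NE [P1→D gives 4>3; P2→Q gives 6>2]
(A,R,Y): not NE [P3→X gives 4>3]
(A,R,Z): not NE [P1→B gives 9>1; P2→S gives 9>7; P3→X gives 4>2]
(A,S,X): not NE [P2→Q gives 6>2; P3→Y gives 9>5]
(A,S,Y): not NE [P2→R gives 5>1]
(A,S,Z): not NE [P3→Y gives 9>8]
(B,P,X): not NE [P2→R gives 9>6]
(B,P,Y): not NE [P2→Q gives 3>1; P3→Z gives 8>0]
(B,P,Z): not NE [P2→R gives 6>0]
(B,Q,X): not NE [P1→C gives 7>1; P2→R gives 9>5]
(B,Q,Y): not NE [P1→D gives 6>5; P3→X gives 8>2]
(B,Q,Z): not NE [P2→R gives 6>5; P3→X gives 8>3]
(B,R,X): not NE [P3→Z gives 4>1]
(B,R,Y): not NE [P1→A gives 7>2; P2→Q gives 3>0]
(B,R,Z): NE
(B,S,X): not NE [P1→C gives 8>3; P2→R gives 9>7]
(B,S,Y): not NE [P1→A gives 6>5; P2→Q gives 3>2; P3→Z gives 8>0]
(B,S,Z): not NE [P1→A gives 9>2; P2→R gives 6>3]
(C,P,X): not NE [P1→B gives 9>5; P3→Z gives 6>3]
(C,P,Y): not NE [P1→B gives 8>0; P2→R gives 9>7; P3→Z gives 6>5]
(C,P,Z): not NE [P2→S gives 10>9]
(C,Q,X): not NE [P2→P gives 8>1; P3→Y gives 8>5]
(C,Q,Y): not NE [P1→D gives 6>1; P2→R gives 9>2]
(C,Q,Z): not NE [P1→B gives 7>2; P2→S gives 10>0; P3→Y gives 8>4]
(C,R,X): not NE [P1→D gives 4>3; P2→P gives 8>2; P3→Y gives 7>2]
(C,R,Y): not NE [P1→A gives 7>6]
(C,R,Z): not NE [P1→B gives 9>7; P2→S gives 10>1; P3→Y gives 7>4]
(C,S,X): not NE [P2→P gives 8>3; P3→Z gives 7>2]
(C,S,Y): not NE [P1→A gives 6>4; P2→R gives 9>4; P3→Z gives 7>6]
(C,S,Z): not NE [P1→A gives 9>8]
(D,P,X): not NE [P1→B gives 9>1; P2→R gives 8>1]
(D,P,Y): not NE [P1→B gives 8>2; P2→S gives 8>4; P3→X gives 7>6]
(D,P,Z): not NE [P3→X gives 7>0]
(D,Q,X): not NE [P1→C gives 7>0; P2→R gives 8>3]
(D,Q,Y): not NE [P3→X gives 8>0]
(D,Q,Z): not NE [P1→B gives 7>2; P2→S gives 4>3; P3→X gives 8>6]
(D,R,X): not NE [P3→Y gives 8>6]
(D,R,Y): not NE [P1→A gives 7>6; P2→S gives 8>0]
(D,R,Z): not NE [P1→B gives 9>6; P2→S gives 4>1; P3→Y gives 8>2]
(D,S,X): not NE [P1→C gives 8>7; P2→R gives 8>4]
(D,S,Y): not NE [P1→A gives 6>0; P3→X gives 6>3]
(D,S,Z): not NE [P1→A gives 9>4; P3→X gives 6>4]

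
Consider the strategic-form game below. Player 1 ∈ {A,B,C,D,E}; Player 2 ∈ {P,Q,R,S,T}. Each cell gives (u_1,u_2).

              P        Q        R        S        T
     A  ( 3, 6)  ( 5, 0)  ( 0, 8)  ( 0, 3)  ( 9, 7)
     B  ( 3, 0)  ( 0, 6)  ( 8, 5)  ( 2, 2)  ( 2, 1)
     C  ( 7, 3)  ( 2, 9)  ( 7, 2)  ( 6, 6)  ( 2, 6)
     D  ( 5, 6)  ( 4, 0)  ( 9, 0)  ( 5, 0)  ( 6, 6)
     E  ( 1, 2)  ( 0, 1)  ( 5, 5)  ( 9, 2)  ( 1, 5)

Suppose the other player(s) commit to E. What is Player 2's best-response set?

P2 best: {R,T}

u_2(P vs E) = 2
u_2(Q vs E) = 1
u_2(R vs E) = 5
u_2(S vs E) = 2
u_2(T vs E) = 5
max payoff 5 at {R,T}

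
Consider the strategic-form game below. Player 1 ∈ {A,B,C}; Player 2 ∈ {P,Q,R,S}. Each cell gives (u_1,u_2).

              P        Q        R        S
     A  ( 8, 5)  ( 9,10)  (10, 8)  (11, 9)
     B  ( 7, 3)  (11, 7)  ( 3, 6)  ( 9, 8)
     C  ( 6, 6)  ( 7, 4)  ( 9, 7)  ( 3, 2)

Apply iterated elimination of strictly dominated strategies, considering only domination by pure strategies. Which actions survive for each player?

Survivors P1:{A,B} P2:{Q,S}

P1 drop C (A beats it: P:8>6 Q:9>7 R:10>9 S:11>3)
P2 drop P (Q beats it: A:10>5 B:7>3)
P2 drop R (Q beats it: A:10>8 B:7>6)
P1→{A,B} P2→{Q,S}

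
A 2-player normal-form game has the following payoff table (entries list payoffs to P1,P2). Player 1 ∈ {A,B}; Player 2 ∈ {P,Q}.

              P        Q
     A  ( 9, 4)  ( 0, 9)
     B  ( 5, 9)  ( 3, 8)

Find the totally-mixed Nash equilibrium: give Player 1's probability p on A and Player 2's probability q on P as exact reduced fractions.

P1 indiff ⇒ q·9+(1-q)·0 = q·5+(1-q)·3 ⇒ q(4) = (1-q)(3) ⇒ q = 3/7
P2 indiff ⇒ p·4+(1-p)·9 = p·9+(1-p)·8 ⇒ p(-5) = (1-p)(-1) ⇒ p = 1/6

p=1/6, q=3/7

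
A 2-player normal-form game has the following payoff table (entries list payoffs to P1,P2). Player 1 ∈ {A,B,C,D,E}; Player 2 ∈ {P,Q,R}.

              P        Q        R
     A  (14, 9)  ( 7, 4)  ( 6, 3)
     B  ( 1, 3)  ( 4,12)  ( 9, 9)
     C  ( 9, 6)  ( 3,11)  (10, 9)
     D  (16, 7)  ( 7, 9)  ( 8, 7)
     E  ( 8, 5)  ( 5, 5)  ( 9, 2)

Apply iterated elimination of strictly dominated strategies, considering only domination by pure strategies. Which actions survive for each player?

Remaining: P1:{A,D} P2:{P,Q}

P2 drop R (Q beats it: A:4>3 B:12>9 C:11>9 D:9>7 E:5>2)
P1 drop B (A beats it: P:14>1 Q:7>4)
P1 drop C (A beats it: P:14>9 Q:7>3)
P1 drop E (A beats it: P:14>8 Q:7>5)
P1→{A,D} P2→{P,Q}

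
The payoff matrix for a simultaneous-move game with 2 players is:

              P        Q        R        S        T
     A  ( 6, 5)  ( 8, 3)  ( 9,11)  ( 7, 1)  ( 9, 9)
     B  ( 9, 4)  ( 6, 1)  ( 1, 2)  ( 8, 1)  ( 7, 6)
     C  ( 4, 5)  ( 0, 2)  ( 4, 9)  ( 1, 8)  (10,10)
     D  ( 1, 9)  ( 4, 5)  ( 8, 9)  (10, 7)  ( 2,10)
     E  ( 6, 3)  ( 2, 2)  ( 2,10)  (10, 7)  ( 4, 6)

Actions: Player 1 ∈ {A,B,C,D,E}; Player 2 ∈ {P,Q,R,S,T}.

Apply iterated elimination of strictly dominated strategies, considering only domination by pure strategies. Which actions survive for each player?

Survivors P1:{A,C} P2:{R,T}

P2 drop P (T beats it: A:9>5 B:6>4 C:10>5 D:10>9 E:6>3)
P2 drop Q (R beats it: A:11>3 B:2>1 C:9>2 D:9>5 E:10>2)
P2 drop S (R beats it: A:11>1 B:2>1 C:9>8 D:9>7 E:10>7)
P1 drop B (A beats it: R:9>1 T:9>7)
P1 drop D (A beats it: R:9>8 T:9>2)
P1 drop E (A beats it: R:9>2 T:9>4)
P1→{A,C} P2→{R,T}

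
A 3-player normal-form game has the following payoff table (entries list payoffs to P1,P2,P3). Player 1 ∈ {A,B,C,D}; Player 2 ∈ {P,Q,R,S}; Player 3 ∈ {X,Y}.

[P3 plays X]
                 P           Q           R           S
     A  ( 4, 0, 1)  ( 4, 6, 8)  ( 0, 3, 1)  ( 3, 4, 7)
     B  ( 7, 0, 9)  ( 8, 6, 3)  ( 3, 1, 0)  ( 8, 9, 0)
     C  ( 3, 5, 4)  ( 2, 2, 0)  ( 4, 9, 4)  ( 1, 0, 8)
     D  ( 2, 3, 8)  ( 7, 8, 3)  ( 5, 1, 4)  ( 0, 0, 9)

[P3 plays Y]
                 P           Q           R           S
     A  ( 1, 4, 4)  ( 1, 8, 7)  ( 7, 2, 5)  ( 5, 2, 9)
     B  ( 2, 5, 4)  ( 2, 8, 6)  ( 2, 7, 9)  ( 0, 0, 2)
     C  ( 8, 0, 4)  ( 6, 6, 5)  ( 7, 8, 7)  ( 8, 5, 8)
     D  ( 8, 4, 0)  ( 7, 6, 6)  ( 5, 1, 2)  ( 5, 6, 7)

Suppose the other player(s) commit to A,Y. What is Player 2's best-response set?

argmax u_2 = {Q}

u_2(P vs A,Y) = 4
u_2(Q vs A,Y) = 8
u_2(R vs A,Y) = 2
u_2(S vs A,Y) = 2
max payoff 8 at {Q}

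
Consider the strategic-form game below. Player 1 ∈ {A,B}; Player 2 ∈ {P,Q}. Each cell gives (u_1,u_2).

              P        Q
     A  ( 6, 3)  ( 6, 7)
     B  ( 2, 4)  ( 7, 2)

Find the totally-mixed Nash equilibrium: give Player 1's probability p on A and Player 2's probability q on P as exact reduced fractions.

P1 mixes 1/3 on A; P2 mixes 1/5 on P

P1 indiff ⇒ q·6+(1-q)·6 = q·2+(1-q)·7 ⇒ q(4) = (1-q)(1) ⇒ q = 1/5
P2 indiff ⇒ p·3+(1-p)·4 = p·7+(1-p)·2 ⇒ p(-4) = (1-p)(-2) ⇒ p = 1/3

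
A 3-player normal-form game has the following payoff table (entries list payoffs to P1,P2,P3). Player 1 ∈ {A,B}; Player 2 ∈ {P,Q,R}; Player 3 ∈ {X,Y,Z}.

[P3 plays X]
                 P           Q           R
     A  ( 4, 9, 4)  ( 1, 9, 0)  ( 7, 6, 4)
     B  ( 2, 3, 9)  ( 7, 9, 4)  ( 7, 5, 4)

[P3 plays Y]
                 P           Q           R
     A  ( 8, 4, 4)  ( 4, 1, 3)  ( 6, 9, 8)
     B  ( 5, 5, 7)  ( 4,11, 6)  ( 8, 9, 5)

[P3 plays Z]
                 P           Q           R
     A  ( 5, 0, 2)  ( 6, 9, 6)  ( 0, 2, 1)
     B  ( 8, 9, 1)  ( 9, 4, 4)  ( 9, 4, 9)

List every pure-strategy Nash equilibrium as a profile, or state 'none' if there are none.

Nash profiles: (A,P,X), (B,Q,Y)

(A,P,X): NE
(A,P,Y): not NE [P2→R gives 9>4]
(A,P,Z): not NE [P1→B gives 8>5; P2→Q gives 9>0; P3→Y gives 4>2]
(A,Q,X): not NE [P1→B gives 7>1; P3→Z gives 6>0]
(A,Q,Y): not NE [P2→R gives 9>1; P3→Z gives 6>3]
(A,Q,Z): not NE [P1→B gives 9>6]
(A,R,X): not NE [P2→Q gives 9>6; P3→Y gives 8>4]
(A,R,Y): not NE [P1→B gives 8>6]
(A,R,Z): not NE [P1→B gives 9>0; P2→Q gives 9>2; P3→Y gives 8>1]
(B,P,X): not NE [P1→A gives 4>2; P2→Q gives 9>3]
(B,P,Y): not NE [P1→A gives 8>5; P2→Q gives 11>5; P3→X gives 9>7]
(B,P,Z): not NE [P3→X gives 9>1]
(B,Q,X): not NE [P3→Y gives 6>4]
(B,Q,Y): NE
(B,Q,Z): not NE [P2→P gives 9>4; P3→Y gives 6>4]
(B,R,X): not NE [P2→Q gives 9>5; P3→Z gives 9>4]
(B,R,Y): not NE [P2→Q gives 11>9; P3→Z gives 9>5]
(B,R,Z): not NE [P2→P gives 9>4]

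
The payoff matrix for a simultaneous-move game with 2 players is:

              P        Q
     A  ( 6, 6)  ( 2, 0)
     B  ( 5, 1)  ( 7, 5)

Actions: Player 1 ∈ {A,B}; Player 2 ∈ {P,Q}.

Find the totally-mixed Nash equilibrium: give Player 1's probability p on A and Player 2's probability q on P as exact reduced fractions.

(p,q) = (2/5, 5/6)

P1 indiff ⇒ q·6+(1-q)·2 = q·5+(1-q)·7 ⇒ q(1) = (1-q)(5) ⇒ q = 5/6
P2 indiff ⇒ p·6+(1-p)·1 = p·0+(1-p)·5 ⇒ p(6) = (1-p)(4) ⇒ p = 2/5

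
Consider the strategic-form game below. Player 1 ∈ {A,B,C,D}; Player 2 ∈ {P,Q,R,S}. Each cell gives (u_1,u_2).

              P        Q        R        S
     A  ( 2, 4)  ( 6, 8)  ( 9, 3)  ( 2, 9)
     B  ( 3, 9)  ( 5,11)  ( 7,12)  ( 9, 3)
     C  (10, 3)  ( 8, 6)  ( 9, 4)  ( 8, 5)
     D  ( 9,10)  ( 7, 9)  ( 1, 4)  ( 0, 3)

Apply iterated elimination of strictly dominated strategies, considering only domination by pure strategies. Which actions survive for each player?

P1 drop D (C beats it: P:10>9 Q:8>7 R:9>1 S:8>0)
P2 drop P (Q beats it: A:8>4 B:11>9 C:6>3)
P1→{A,B,C} P2→{Q,R,S}

IESDS → P1:{A,B,C} P2:{Q,R,S}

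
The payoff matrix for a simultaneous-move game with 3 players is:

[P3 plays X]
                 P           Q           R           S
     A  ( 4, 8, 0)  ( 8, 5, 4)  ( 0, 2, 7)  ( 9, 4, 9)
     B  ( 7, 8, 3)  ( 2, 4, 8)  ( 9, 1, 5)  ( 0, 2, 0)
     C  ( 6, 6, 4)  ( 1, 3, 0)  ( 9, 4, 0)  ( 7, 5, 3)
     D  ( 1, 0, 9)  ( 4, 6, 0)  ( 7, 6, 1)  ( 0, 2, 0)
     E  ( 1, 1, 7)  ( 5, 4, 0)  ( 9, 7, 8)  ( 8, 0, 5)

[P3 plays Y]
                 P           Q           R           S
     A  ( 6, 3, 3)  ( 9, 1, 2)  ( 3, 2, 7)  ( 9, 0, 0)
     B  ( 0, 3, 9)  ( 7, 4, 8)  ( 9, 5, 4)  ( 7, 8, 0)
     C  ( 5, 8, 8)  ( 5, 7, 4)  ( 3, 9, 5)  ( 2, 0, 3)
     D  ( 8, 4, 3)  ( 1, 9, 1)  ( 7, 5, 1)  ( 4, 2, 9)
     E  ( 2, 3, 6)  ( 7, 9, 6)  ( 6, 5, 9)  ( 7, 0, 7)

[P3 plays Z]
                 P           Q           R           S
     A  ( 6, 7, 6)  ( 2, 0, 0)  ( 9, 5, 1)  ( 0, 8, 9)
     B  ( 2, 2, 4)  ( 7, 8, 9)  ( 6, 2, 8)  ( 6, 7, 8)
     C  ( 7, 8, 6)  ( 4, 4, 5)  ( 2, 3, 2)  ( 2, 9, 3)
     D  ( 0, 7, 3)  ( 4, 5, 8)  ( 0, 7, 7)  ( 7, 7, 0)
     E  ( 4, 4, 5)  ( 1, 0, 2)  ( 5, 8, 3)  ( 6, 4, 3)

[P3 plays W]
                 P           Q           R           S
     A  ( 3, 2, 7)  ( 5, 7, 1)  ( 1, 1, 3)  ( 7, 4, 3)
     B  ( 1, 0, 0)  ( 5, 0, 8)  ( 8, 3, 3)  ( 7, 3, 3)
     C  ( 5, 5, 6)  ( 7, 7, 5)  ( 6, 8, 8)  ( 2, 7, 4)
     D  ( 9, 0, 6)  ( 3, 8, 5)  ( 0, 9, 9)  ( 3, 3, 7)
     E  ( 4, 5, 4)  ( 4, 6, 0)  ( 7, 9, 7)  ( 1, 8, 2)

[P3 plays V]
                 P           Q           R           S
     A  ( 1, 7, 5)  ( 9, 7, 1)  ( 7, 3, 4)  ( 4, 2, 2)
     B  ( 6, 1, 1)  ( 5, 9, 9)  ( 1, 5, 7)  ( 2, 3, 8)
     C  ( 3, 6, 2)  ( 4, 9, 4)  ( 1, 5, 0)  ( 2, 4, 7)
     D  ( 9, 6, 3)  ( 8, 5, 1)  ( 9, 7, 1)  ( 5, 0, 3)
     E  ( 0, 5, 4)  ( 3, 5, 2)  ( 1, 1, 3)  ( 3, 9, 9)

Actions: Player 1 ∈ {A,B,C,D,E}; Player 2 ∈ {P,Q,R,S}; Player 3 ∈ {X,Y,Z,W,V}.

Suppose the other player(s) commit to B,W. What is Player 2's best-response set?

u_2(P vs B,W) = 0
u_2(Q vs B,W) = 0
u_2(R vs B,W) = 3
u_2(S vs B,W) = 3
max payoff 3 at {R,S}

BR_2 = {R,S}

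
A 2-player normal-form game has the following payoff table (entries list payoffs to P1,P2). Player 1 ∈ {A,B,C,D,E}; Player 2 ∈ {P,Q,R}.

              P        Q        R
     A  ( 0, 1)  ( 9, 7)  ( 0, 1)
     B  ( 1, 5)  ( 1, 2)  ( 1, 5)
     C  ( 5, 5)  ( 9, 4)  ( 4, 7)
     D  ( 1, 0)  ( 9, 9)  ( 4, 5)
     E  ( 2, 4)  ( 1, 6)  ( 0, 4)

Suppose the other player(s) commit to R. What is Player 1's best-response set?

P1 best: {C,D}

u_1(A vs R) = 0
u_1(B vs R) = 1
u_1(C vs R) = 4
u_1(D vs R) = 4
u_1(E vs R) = 0
max payoff 4 at {C,D}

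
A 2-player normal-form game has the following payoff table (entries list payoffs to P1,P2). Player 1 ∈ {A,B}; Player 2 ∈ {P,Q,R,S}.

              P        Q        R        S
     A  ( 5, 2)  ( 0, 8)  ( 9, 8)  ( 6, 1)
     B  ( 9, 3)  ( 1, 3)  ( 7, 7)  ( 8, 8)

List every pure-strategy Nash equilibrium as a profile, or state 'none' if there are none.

(A,P): not NE [P1→B gives 9>5; P2→R gives 8>2]
(A,Q): not NE [P1→B gives 1>0]
(A,R): NE
(A,S): not NE [P1→B gives 8>6; P2→R gives 8>1]
(B,P): not NE [P2→S gives 8>3]
(B,Q): not NE [P2→S gives 8>3]
(B,R): not NE [P1→A gives 9>7; P2→S gives 8>7]
(B,S): NE

Nash profiles: (A,R), (B,S)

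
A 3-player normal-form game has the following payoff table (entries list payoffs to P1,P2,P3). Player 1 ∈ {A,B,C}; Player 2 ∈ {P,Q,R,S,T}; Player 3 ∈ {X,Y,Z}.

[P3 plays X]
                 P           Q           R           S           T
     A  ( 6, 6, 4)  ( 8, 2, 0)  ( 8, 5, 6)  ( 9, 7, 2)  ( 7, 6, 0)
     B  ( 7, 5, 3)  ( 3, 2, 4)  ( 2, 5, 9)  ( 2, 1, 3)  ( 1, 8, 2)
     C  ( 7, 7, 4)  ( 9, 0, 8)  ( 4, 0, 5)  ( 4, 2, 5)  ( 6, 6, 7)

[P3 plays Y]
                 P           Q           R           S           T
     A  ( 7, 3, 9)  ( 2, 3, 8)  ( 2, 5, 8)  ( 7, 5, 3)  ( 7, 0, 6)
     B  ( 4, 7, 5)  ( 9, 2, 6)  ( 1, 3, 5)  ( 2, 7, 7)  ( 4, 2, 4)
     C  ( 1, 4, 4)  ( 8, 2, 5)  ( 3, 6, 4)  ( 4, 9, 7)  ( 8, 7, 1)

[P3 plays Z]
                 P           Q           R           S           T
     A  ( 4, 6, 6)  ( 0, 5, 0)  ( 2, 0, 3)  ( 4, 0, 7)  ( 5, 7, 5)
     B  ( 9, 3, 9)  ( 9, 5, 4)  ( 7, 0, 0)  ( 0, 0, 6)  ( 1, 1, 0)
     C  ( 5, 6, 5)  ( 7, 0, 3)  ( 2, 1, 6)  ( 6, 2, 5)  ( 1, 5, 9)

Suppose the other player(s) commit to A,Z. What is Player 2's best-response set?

BR_2 = {T}

u_2(P vs A,Z) = 6
u_2(Q vs A,Z) = 5
u_2(R vs A,Z) = 0
u_2(S vs A,Z) = 0
u_2(T vs A,Z) = 7
max payoff 7 at {T}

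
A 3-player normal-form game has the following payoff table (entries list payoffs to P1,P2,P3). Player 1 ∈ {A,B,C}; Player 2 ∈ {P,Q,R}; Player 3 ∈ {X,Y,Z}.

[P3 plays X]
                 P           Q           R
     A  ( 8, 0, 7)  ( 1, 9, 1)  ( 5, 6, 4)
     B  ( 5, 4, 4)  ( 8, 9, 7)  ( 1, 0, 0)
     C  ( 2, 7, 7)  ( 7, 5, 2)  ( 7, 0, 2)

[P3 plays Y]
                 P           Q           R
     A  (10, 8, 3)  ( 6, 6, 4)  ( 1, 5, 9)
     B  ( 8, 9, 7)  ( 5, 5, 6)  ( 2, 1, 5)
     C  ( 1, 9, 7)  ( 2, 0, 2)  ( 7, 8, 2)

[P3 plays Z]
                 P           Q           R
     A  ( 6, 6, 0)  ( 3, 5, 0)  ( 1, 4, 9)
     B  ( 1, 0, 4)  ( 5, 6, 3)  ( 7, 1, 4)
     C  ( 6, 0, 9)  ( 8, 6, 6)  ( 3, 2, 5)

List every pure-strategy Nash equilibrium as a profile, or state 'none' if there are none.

NE set: (B,Q,X), (C,Q,Z)

(A,P,X): not NE [P2→Q gives 9>0]
(A,P,Y): not NE [P3→X gives 7>3]
(A,P,Z): not NE [P3→X gives 7>0]
(A,Q,X): not NE [P1→B gives 8>1; P3→Y gives 4>1]
(A,Q,Y): not NE [P2→P gives 8>6]
(A,Q,Z): not NE [P1→C gives 8>3; P2→P gives 6>5; P3→Y gives 4>0]
(A,R,X): not NE [P1→C gives 7>5; P2→Q gives 9>6; P3→Z gives 9>4]
(A,R,Y): not NE [P1→C gives 7>1; P2→P gives 8>5]
(A,R,Z): not NE [P1→B gives 7>1; P2→P gives 6>4]
(B,P,X): not NE [P1→A gives 8>5; P2→Q gives 9>4; P3→Y gives 7>4]
(B,P,Y): not NE [P1→A gives 10>8]
(B,P,Z): not NE [P1→C gives 6>1; P2→Q gives 6>0; P3→Y gives 7>4]
(B,Q,X): NE
(B,Q,Y): not NE [P1→A gives 6>5; P2→P gives 9>5; P3→X gives 7>6]
(B,Q,Z): not NE [P1→C gives 8>5; P3→X gives 7>3]
(B,R,X): not NE [P1→C gives 7>1; P2→Q gives 9>0; P3→Y gives 5>0]
(B,R,Y): not NE [P1→C gives 7>2; P2→P gives 9>1]
(B,R,Z): not NE [P2→Q gives 6>1; P3→Y gives 5>4]
(C,P,X): not NE [P1→A gives 8>2; P3→Z gives 9>7]
(C,P,Y): not NE [P1→A gives 10>1; P3→Z gives 9>7]
(C,P,Z): not NE [P2→Q gives 6>0]
(C,Q,X): not NE [P1→B gives 8>7; P2→P gives 7>5; P3→Z gives 6>2]
(C,Q,Y): not NE [P1→A gives 6>2; P2→P gives 9>0; P3→Z gives 6>2]
(C,Q,Z): NE
(C,R,X): not NE [P2→P gives 7>0; P3→Z gives 5>2]
(C,R,Y): not NE [P2→P gives 9>8; P3→Z gives 5>2]
(C,R,Z): not NE [P1→B gives 7>3; P2→Q gives 6>2]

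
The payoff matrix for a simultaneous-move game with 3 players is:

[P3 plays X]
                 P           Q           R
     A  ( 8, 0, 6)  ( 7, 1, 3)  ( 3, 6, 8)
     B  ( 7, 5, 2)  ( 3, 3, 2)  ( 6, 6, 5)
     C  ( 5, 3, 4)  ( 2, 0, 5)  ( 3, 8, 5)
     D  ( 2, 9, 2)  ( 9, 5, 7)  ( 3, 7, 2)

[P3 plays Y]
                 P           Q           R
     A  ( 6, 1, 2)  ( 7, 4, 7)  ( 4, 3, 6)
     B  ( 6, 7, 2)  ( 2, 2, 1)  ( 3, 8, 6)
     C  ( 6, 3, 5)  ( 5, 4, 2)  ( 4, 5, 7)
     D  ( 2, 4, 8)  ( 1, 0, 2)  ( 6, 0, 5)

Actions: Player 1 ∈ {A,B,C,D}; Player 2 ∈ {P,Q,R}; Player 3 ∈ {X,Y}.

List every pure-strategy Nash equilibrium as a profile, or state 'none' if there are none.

PSNE = {(A,Q,Y)}

(A,P,X): not NE [P2→R gives 6>0]
(A,P,Y): not NE [P2→Q gives 4>1; P3→X gives 6>2]
(A,Q,X): not NE [P1→D gives 9>7; P2→R gives 6>1; P3→Y gives 7>3]
(A,Q,Y): NE
(A,R,X): not NE [P1→B gives 6>3]
(A,R,Y): not NE [P1→D gives 6>4; P2→Q gives 4>3; P3→X gives 8>6]
(B,P,X): not NE [P1→A gives 8>7; P2→R gives 6>5]
(B,P,Y): not NE [P2→R gives 8>7]
(B,Q,X): not NE [P1→D gives 9>3; P2→R gives 6>3]
(B,Q,Y): not NE [P1→A gives 7>2; P2→R gives 8>2; P3→X gives 2>1]
(B,R,X): not NE [P3→Y gives 6>5]
(B,R,Y): not NE [P1→D gives 6>3]
(C,P,X): not NE [P1→A gives 8>5; P2→R gives 8>3; P3→Y gives 5>4]
(C,P,Y): not NE [P2→R gives 5>3]
(C,Q,X): not NE [P1→D gives 9>2; P2→R gives 8>0]
(C,Q,Y): not NE [P1→A gives 7>5; P2→R gives 5>4; P3→X gives 5>2]
(C,R,X): not NE [P1→B gives 6>3; P3→Y gives 7>5]
(C,R,Y): not NE [P1→D gives 6>4]
(D,P,X): not NE [P1→A gives 8>2; P3→Y gives 8>2]
(D,P,Y): not NE [P1→C gives 6>2]
(D,Q,X): not NE [P2→P gives 9>5]
(D,Q,Y): not NE [P1→A gives 7>1; P2→P gives 4>0; P3→X gives 7>2]
(D,R,X): not NE [P1→B gives 6>3; P2→P gives 9>7; P3→Y gives 5>2]
(D,R,Y): not NE [P2→P gives 4>0]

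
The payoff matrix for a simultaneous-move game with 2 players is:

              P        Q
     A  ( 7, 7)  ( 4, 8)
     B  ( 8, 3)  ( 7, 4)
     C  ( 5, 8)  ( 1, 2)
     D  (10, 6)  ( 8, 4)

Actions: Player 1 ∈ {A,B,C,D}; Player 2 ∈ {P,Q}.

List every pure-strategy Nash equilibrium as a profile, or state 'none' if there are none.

PSNE = {(D,P)}

(A,P): not NE [P1→D gives 10>7; P2→Q gives 8>7]
(A,Q): not NE [P1→D gives 8>4]
(B,P): not NE [P1→D gives 10>8; P2→Q gives 4>3]
(B,Q): not NE [P1→D gives 8>7]
(C,P): not NE [P1→D gives 10>5]
(C,Q): not NE [P1→D gives 8>1; P2→P gives 8>2]
(D,P): NE
(D,Q): not NE [P2→P gives 6>4]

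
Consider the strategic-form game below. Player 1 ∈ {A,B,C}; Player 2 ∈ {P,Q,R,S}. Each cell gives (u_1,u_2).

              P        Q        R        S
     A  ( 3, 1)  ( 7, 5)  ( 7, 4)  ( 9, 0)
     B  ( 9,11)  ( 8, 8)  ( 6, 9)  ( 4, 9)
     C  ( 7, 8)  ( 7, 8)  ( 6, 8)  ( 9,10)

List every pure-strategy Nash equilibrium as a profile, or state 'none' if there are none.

(A,P): not NE [P1→B gives 9>3; P2→Q gives 5>1]
(A,Q): not NE [P1→B gives 8>7]
(A,R): not NE [P2→Q gives 5>4]
(A,S): not NE [P2→Q gives 5>0]
(B,P): NE
(B,Q): not NE [P2→P gives 11>8]
(B,R): not NE [P1→A gives 7>6; P2→P gives 11>9]
(B,S): not NE [P1→C gives 9>4; P2→P gives 11>9]
(C,P): not NE [P1→B gives 9>7; P2→S gives 10>8]
(C,Q): not NE [P1→B gives 8>7; P2→S gives 10>8]
(C,R): not NE [P1→A gives 7>6; P2→S gives 10>8]
(C,S): NE

NE set: (B,P), (C,S)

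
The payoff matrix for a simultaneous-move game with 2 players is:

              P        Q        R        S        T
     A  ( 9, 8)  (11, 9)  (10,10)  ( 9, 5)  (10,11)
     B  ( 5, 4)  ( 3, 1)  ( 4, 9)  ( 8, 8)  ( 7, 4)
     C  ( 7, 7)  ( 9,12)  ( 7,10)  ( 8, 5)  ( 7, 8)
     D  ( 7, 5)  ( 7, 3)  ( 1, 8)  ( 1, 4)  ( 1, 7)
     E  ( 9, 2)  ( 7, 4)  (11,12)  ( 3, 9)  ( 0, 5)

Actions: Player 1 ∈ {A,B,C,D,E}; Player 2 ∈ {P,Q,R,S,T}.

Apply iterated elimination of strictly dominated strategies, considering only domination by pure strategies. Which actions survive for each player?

Survivors P1:{A,E} P2:{R,T}

P1 drop B (A beats it: P:9>5 Q:11>3 R:10>4 S:9>8 T:10>7)
P1 drop C (A beats it: P:9>7 Q:11>9 R:10>7 S:9>8 T:10>7)
P1 drop D (A beats it: P:9>7 Q:11>7 R:10>1 S:9>1 T:10>1)
P2 drop P (Q beats it: A:9>8 E:4>2)
P2 drop Q (R beats it: A:10>9 E:12>4)
P2 drop S (R beats it: A:10>5 E:12>9)
P1→{A,E} P2→{R,T}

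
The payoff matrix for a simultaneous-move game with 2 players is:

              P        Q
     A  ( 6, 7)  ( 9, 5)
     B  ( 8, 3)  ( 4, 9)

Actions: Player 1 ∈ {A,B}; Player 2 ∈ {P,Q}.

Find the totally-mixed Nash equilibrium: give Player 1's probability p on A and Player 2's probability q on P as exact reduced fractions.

P1 indiff ⇒ q·6+(1-q)·9 = q·8+(1-q)·4 ⇒ q(-2) = (1-q)(-5) ⇒ q = 5/7
P2 indiff ⇒ p·7+(1-p)·3 = p·5+(1-p)·9 ⇒ p(2) = (1-p)(6) ⇒ p = 3/4

(p,q) = (3/4, 5/7)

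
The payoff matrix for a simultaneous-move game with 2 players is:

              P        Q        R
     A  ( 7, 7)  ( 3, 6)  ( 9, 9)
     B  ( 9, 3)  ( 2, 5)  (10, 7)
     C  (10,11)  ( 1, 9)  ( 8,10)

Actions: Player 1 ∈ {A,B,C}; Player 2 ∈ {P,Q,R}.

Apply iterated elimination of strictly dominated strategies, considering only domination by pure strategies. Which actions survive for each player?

P2 drop Q (R beats it: A:9>6 B:7>5 C:10>9)
P1 drop A (B beats it: P:9>7 R:10>9)
P1→{B,C} P2→{P,R}

Remaining: P1:{B,C} P2:{P,R}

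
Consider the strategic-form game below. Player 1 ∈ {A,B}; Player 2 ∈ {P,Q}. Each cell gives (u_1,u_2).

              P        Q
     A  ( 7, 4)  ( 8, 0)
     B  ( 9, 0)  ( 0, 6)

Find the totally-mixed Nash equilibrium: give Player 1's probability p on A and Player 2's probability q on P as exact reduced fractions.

P1 indiff ⇒ q·7+(1-q)·8 = q·9+(1-q)·0 ⇒ q(-2) = (1-q)(-8) ⇒ q = 4/5
P2 indiff ⇒ p·4+(1-p)·0 = p·0+(1-p)·6 ⇒ p(4) = (1-p)(6) ⇒ p = 3/5

(p,q) = (3/5, 4/5)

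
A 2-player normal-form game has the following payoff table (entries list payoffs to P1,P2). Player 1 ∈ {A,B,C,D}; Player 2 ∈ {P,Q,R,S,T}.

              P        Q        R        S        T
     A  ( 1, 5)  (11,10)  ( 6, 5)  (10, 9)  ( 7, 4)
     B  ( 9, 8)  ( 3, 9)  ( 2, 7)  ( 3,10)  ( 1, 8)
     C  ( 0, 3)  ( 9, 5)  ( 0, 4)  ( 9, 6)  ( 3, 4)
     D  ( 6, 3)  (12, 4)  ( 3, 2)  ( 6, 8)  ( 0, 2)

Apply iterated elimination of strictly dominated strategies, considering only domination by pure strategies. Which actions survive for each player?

Survivors P1:{A,D} P2:{Q,S}

P1 drop C (A beats it: P:1>0 Q:11>9 R:6>0 S:10>9 T:7>3)
P2 drop P (Q beats it: A:10>5 B:9>8 D:4>3)
P1 drop B (A beats it: Q:11>3 R:6>2 S:10>3 T:7>1)
P2 drop R (Q beats it: A:10>5 D:4>2)
P2 drop T (Q beats it: A:10>4 D:4>2)
P1→{A,D} P2→{Q,S}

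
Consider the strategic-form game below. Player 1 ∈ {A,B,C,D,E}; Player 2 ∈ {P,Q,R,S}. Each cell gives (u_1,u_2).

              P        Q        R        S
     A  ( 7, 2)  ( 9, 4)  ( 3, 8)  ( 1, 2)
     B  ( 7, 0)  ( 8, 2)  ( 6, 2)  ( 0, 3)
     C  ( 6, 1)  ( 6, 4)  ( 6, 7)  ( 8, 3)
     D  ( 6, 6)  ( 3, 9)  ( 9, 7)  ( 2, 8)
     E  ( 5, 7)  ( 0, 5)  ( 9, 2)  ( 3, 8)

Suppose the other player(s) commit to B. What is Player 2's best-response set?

u_2(P vs B) = 0
u_2(Q vs B) = 2
u_2(R vs B) = 2
u_2(S vs B) = 3
max payoff 3 at {S}

BR_2 = {S}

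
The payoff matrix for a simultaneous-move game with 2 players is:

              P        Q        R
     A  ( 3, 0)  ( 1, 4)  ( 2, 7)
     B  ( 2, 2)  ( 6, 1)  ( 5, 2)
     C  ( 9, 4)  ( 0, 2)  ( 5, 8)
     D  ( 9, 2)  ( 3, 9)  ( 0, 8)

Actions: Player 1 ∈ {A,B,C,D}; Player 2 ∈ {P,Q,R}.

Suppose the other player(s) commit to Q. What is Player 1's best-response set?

argmax u_1 = {B}

u_1(A vs Q) = 1
u_1(B vs Q) = 6
u_1(C vs Q) = 0
u_1(D vs Q) = 3
max payoff 6 at {B}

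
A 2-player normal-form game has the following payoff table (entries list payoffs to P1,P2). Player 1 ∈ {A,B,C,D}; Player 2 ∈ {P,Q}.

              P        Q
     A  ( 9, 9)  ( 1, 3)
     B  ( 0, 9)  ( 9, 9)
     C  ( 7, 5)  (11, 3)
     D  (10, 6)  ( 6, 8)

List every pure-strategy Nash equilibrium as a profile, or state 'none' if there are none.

PSNE: ∅

(A,P): not NE [P1→D gives 10>9]
(A,Q): not NE [P1→C gives 11>1; P2→P gives 9>3]
(B,P): not NE [P1→D gives 10>0]
(B,Q): not NE [P1→C gives 11>9]
(C,P): not NE [P1→D gives 10>7]
(C,Q): not NE [P2→P gives 5>3]
(D,P): not NE [P2→Q gives 8>6]
(D,Q): not NE [P1→C gives 11>6]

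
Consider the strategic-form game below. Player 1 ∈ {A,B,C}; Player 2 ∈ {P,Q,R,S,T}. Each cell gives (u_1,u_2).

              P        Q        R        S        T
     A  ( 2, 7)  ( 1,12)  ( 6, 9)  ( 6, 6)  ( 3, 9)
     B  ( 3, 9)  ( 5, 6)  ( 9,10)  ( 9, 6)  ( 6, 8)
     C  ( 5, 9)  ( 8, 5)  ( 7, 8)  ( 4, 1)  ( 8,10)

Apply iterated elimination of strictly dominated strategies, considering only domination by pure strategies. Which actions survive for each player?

Remaining: P1:{B,C} P2:{P,R,T}

P1 drop A (B beats it: P:3>2 Q:5>1 R:9>6 S:9>6 T:6>3)
P2 drop Q (P beats it: B:9>6 C:9>5)
P2 drop S (P beats it: B:9>6 C:9>1)
P1→{B,C} P2→{P,R,T}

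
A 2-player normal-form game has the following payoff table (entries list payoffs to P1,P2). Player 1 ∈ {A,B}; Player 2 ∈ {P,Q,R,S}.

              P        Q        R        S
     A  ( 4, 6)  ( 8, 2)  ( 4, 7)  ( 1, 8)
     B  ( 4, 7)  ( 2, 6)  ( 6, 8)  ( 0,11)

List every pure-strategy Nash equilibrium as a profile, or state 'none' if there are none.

(A,P): not NE [P2→S gives 8>6]
(A,Q): not NE [P2→S gives 8>2]
(A,R): not NE [P1→B gives 6>4; P2→S gives 8>7]
(A,S): NE
(B,P): not NE [P2→S gives 11>7]
(B,Q): not NE [P1→A gives 8>2; P2→S gives 11>6]
(B,R): not NE [P2→S gives 11>8]
(B,S): not NE [P1→A gives 1>0]

PSNE = {(A,S)}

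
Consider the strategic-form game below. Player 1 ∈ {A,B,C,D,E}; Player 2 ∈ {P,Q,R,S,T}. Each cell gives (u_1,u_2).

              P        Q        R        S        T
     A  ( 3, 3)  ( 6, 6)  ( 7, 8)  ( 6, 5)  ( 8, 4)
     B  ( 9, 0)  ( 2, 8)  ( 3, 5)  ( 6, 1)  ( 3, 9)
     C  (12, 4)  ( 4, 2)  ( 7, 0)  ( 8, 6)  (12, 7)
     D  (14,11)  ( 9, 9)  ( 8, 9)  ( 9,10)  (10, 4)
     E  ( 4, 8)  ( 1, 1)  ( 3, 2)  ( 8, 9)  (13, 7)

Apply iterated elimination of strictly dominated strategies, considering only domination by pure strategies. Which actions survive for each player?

IESDS → P1:{C,D,E} P2:{P,S,T}

P1 drop A (D beats it: P:14>3 Q:9>6 R:8>7 S:9>6 T:10>8)
P1 drop B (C beats it: P:12>9 Q:4>2 R:7>3 S:8>6 T:12>3)
P2 drop Q (P beats it: C:4>2 D:11>9 E:8>1)
P2 drop R (P beats it: C:4>0 D:11>9 E:8>2)
P1→{C,D,E} P2→{P,S,T}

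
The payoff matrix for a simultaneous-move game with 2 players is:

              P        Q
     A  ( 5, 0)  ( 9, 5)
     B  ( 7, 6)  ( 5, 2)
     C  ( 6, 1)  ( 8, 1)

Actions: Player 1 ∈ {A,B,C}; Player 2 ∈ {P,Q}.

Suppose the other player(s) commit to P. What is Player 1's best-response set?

u_1(A vs P) = 5
u_1(B vs P) = 7
u_1(C vs P) = 6
max payoff 7 at {B}

P1 best: {B}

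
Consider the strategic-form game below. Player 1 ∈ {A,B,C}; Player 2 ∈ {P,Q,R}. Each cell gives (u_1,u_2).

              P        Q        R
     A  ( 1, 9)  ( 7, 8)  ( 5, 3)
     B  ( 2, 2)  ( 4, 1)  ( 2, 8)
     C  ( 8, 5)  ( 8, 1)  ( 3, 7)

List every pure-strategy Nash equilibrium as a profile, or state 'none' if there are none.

No pure NE.

(A,P): not NE [P1→C gives 8>1]
(A,Q): not NE [P1→C gives 8>7; P2→P gives 9>8]
(A,R): not NE [P2→P gives 9>3]
(B,P): not NE [P1→C gives 8>2; P2→R gives 8>2]
(B,Q): not NE [P1→C gives 8>4; P2→R gives 8>1]
(B,R): not NE [P1→A gives 5>2]
(C,P): not NE [P2→R gives 7>5]
(C,Q): not NE [P2→R gives 7>1]
(C,R): not NE [P1→A gives 5>3]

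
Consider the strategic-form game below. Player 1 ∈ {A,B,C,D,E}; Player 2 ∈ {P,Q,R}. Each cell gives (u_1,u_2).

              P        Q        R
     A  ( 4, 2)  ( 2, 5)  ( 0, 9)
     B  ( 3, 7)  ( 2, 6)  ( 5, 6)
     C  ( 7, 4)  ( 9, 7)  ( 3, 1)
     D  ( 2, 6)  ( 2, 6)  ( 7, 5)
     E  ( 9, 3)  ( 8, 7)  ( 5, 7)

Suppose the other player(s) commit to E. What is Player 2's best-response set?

argmax u_2 = {Q,R}

u_2(P vs E) = 3
u_2(Q vs E) = 7
u_2(R vs E) = 7
max payoff 7 at {Q,R}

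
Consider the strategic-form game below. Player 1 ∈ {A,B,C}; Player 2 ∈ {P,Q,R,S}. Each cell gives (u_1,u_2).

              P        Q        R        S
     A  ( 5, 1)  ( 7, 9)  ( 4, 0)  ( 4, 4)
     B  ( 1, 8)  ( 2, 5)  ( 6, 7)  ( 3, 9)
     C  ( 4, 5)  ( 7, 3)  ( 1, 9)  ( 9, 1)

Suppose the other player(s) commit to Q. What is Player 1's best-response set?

u_1(A vs Q) = 7
u_1(B vs Q) = 2
u_1(C vs Q) = 7
max payoff 7 at {A,C}

P1 best: {A,C}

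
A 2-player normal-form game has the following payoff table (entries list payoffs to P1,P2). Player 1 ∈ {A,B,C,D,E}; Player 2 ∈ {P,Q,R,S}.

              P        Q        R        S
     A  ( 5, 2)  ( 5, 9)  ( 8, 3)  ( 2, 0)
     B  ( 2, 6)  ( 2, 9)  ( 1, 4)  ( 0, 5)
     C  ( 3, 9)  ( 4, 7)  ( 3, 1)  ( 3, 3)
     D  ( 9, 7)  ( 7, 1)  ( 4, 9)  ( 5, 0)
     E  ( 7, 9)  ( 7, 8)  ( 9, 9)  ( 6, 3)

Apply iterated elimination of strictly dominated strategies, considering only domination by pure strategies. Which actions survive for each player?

Survivors P1:{D,E} P2:{P,R}

P1 drop A (E beats it: P:7>5 Q:7>5 R:9>8 S:6>2)
P1 drop B (C beats it: P:3>2 Q:4>2 R:3>1 S:3>0)
P1 drop C (D beats it: P:9>3 Q:7>4 R:4>3 S:5>3)
P2 drop Q (P beats it: D:7>1 E:9>8)
P2 drop S (P beats it: D:7>0 E:9>3)
P1→{D,E} P2→{P,R}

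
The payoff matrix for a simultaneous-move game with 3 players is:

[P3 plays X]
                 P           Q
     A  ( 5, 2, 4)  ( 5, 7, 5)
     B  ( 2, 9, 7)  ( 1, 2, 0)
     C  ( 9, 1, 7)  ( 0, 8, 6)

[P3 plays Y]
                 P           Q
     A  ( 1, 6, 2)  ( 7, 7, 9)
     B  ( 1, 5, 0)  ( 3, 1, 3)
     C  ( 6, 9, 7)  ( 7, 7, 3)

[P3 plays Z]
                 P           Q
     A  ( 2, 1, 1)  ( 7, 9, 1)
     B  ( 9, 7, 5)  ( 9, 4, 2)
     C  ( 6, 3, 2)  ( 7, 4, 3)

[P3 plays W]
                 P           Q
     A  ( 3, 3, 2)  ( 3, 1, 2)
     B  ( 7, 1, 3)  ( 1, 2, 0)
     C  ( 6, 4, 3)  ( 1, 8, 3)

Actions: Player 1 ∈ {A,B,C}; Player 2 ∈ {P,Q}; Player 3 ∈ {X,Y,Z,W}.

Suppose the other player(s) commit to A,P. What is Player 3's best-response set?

u_3(X vs A,P) = 4
u_3(Y vs A,P) = 2
u_3(Z vs A,P) = 1
u_3(W vs A,P) = 2
max payoff 4 at {X}

P3 best: {X}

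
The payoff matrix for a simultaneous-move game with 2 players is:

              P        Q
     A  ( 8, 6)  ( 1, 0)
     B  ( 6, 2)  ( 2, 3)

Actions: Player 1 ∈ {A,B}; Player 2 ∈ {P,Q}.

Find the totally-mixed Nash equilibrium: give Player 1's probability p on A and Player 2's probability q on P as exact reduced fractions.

P1 indiff ⇒ q·8+(1-q)·1 = q·6+(1-q)·2 ⇒ q(2) = (1-q)(1) ⇒ q = 1/3
P2 indiff ⇒ p·6+(1-p)·2 = p·0+(1-p)·3 ⇒ p(6) = (1-p)(1) ⇒ p = 1/7

p=1/7, q=1/3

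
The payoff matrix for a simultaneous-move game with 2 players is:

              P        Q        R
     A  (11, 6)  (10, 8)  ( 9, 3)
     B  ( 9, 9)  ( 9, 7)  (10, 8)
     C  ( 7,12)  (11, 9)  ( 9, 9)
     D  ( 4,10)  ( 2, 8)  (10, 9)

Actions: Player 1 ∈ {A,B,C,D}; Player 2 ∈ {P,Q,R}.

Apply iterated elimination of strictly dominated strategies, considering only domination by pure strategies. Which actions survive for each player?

P2 drop R (P beats it: A:6>3 B:9>8 C:12>9 D:10>9)
P1 drop B (A beats it: P:11>9 Q:10>9)
P1 drop D (A beats it: P:11>4 Q:10>2)
P1→{A,C} P2→{P,Q}

IESDS → P1:{A,C} P2:{P,Q}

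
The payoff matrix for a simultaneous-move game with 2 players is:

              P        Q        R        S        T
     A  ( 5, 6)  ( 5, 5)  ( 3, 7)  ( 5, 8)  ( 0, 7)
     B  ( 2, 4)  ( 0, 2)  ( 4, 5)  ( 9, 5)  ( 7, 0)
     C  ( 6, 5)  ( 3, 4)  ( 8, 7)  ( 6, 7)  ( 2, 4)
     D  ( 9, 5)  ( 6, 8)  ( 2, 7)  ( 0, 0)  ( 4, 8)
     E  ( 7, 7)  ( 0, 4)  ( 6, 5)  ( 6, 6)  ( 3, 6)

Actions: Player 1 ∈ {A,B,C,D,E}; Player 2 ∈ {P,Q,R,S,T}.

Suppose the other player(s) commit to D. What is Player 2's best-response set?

u_2(P vs D) = 5
u_2(Q vs D) = 8
u_2(R vs D) = 7
u_2(S vs D) = 0
u_2(T vs D) = 8
max payoff 8 at {Q,T}

BR_2 = {Q,T}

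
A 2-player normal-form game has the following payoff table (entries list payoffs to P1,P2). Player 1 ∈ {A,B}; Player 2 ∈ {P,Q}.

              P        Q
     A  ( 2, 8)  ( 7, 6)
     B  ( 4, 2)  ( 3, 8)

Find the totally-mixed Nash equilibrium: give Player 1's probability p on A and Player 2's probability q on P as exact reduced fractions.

P1 mixes 3/4 on A; P2 mixes 2/3 on P

P1 indiff ⇒ q·2+(1-q)·7 = q·4+(1-q)·3 ⇒ q(-2) = (1-q)(-4) ⇒ q = 2/3
P2 indiff ⇒ p·8+(1-p)·2 = p·6+(1-p)·8 ⇒ p(2) = (1-p)(6) ⇒ p = 3/4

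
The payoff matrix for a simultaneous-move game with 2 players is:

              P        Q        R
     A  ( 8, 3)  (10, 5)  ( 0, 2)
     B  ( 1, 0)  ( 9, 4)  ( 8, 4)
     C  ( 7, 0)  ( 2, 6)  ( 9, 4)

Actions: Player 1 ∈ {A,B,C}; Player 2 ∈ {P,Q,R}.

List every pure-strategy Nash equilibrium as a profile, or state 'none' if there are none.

NE set: (A,Q)

(A,P): not NE [P2→Q gives 5>3]
(A,Q): NE
(A,R): not NE [P1→C gives 9>0; P2→Q gives 5>2]
(B,P): not NE [P1→A gives 8>1; P2→R gives 4>0]
(B,Q): not NE [P1→A gives 10>9]
(B,R): not NE [P1→C gives 9>8]
(C,P): not NE [P1→A gives 8>7; P2→Q gives 6>0]
(C,Q): not NE [P1→A gives 10>2]
(C,R): not NE [P2→Q gives 6>4]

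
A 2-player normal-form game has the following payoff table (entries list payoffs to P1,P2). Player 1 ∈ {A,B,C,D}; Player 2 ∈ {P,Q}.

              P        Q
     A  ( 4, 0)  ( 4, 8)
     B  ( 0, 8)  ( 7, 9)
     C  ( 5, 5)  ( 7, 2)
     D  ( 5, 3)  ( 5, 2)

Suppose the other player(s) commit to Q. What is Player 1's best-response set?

u_1(A vs Q) = 4
u_1(B vs Q) = 7
u_1(C vs Q) = 7
u_1(D vs Q) = 5
max payoff 7 at {B,C}

P1 best: {B,C}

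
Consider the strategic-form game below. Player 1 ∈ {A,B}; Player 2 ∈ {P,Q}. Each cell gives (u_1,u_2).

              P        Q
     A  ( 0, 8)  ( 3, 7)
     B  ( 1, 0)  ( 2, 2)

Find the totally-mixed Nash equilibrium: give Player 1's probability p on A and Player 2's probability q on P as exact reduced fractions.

(p,q) = (2/3, 1/2)

P1 indiff ⇒ q·0+(1-q)·3 = q·1+(1-q)·2 ⇒ q(-1) = (1-q)(-1) ⇒ q = 1/2
P2 indiff ⇒ p·8+(1-p)·0 = p·7+(1-p)·2 ⇒ p(1) = (1-p)(2) ⇒ p = 2/3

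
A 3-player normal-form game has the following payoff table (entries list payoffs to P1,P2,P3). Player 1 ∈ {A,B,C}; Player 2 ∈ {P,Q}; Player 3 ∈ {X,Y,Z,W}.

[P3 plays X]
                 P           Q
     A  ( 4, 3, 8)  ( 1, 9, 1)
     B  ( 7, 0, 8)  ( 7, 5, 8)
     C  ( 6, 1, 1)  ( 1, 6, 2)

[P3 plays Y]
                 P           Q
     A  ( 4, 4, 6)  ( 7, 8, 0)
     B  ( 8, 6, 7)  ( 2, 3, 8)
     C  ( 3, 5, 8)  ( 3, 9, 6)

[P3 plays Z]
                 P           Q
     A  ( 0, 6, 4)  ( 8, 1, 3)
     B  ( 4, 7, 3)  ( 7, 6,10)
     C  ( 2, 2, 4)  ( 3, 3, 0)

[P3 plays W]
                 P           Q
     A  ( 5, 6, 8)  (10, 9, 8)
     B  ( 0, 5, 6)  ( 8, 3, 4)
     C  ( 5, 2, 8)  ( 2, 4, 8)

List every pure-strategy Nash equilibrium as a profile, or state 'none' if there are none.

PSNE = {(A,Q,W)}

(A,P,X): not NE [P1→B gives 7>4; P2→Q gives 9>3]
(A,P,Y): not NE [P1→B gives 8>4; P2→Q gives 8>4; P3→W gives 8>6]
(A,P,Z): not NE [P1→B gives 4>0; P3→W gives 8>4]
(A,P,W): not NE [P2→Q gives 9>6]
(A,Q,X): not NE [P1→B gives 7>1; P3→W gives 8>1]
(A,Q,Y): not NE [P3→W gives 8>0]
(A,Q,Z): not NE [P2→P gives 6>1; P3→W gives 8>3]
(A,Q,W): NE
(B,P,X): not NE [P2→Q gives 5>0]
(B,P,Y): not NE [P3→X gives 8>7]
(B,P,Z): not NE [P3→X gives 8>3]
(B,P,W): not NE [P1→C gives 5>0; P3→X gives 8>6]
(B,Q,X): not NE [P3→Z gives 10>8]
(B,Q,Y): not NE [P1→A gives 7>2; P2→P gives 6>3; P3→Z gives 10>8]
(B,Q,Z): not NE [P1→A gives 8>7; P2→P gives 7>6]
(B,Q,W): not NE [P1→A gives 10>8; P2→P gives 5>3; P3→Z gives 10>4]
(C,P,X): not NE [P1→B gives 7>6; P2→Q gives 6>1; P3→W gives 8>1]
(C,P,Y): not NE [P1→B gives 8>3; P2→Q gives 9>5]
(C,P,Z): not NE [P1→B gives 4>2; P2→Q gives 3>2; P3→W gives 8>4]
(C,P,W): not NE [P2→Q gives 4>2]
(C,Q,X): not NE [P1→B gives 7>1; P3→W gives 8>2]
(C,Q,Y): not NE [P1→A gives 7>3; P3→W gives 8>6]
(C,Q,Z): not NE [P1→A gives 8>3; P3→W gives 8>0]
(C,Q,W): not NE [P1→A gives 10>2]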